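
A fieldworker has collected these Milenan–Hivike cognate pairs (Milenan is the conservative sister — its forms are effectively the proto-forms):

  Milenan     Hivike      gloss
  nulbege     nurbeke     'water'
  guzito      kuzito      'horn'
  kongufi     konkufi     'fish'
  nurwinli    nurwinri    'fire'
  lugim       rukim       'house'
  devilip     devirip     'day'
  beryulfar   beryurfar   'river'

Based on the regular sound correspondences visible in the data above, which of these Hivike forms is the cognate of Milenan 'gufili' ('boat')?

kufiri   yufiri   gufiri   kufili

guzito ~ kuzito — Milenan g corresponds to Hivike k word-initially before a back vowel.
devilip ~ devirip — Milenan l corresponds to Hivike r between vowels (before a front vowel).
Applying these to Milenan 'gufili':
  gufili → kufili   (g→k word-initially before a back vowel)
  kufili → kufiri   (l→r between vowels (before a front vowel))
So the Hivike cognate is 'kufiri'.

kufiri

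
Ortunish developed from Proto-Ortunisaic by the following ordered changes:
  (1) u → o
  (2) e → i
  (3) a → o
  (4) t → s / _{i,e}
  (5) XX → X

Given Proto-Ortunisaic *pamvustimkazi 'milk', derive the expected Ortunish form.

pomvosimkozi

Ortunish: start from *pamvustimkazi.
  rule 1 (vowel merger): pamvustimkazi → pamvostimkazi
  rule 2: no change — pamvostimkazi
  rule 3 (vowel merger): pamvostimkazi → pomvostimkozi
  rule 4 (palatalisation): pomvostimkozi → pomvossimkozi
  rule 5 (degemination): pomvossimkozi → pomvosimkozi
  ⇒ Ortunish pomvosimkozi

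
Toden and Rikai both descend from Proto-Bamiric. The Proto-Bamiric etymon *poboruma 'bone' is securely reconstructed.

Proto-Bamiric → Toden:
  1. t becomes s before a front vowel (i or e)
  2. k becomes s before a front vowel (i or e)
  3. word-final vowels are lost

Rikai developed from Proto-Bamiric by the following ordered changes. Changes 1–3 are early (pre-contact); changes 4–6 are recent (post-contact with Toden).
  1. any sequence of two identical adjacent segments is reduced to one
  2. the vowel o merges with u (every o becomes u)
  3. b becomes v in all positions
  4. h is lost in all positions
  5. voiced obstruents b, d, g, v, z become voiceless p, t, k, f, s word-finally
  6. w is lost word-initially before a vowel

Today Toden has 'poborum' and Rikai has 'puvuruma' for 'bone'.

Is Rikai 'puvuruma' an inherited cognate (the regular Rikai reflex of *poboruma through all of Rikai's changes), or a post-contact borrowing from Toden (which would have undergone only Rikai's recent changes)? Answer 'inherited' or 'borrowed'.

If inherited, *poboruma would pass through all of Rikai's changes:
Rikai: *poboruma
  poboruma (rule 1 does not apply)
  poboruma → puburuma   [vowel merger]
  puburuma → puvuruma   [unconditioned shift]
  puvuruma (rule 4 does not apply)
  puvuruma (rule 5 does not apply)
  puvuruma (rule 6 does not apply)
  giving Rikai puvuruma.
If borrowed from Toden 'poborum' after the early changes, it would undergo only the recent ones:
  rule 4 (h-loss): no change (poborum)
  rule 5 (final devoicing): no change (poborum)
  rule 6 (glide loss): no change (poborum)
  ⇒ as a loan: poborum
Rikai 'puvuruma' matches the inherited outcome exactly, so it is an inherited cognate, not a loan.

inherited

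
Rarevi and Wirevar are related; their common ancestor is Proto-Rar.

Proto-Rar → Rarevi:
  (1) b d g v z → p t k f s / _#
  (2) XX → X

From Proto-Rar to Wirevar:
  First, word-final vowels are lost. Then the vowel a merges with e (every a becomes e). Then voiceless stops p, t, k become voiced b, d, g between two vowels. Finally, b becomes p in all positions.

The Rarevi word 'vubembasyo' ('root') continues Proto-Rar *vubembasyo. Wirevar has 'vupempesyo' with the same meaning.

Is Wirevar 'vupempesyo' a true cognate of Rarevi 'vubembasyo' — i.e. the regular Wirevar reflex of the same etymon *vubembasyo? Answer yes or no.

no

Derive the expected Wirevar reflex of *vubembasyo:
Wirevar: *vubembasyo
  vubembasyo → vubembasy   [apocope]
  vubembasy → vubembesy   [vowel merger]
  vubembesy (rule 3 does not apply)
  vubembesy → vupempesy   [unconditioned shift]
  giving Wirevar vupempesy.
The regular Wirevar reflex would be 'vupempesy', but the attested form is 'vupempesyo'. The correspondence is irregular, so they are not cognates (the Wirevar form has a different source).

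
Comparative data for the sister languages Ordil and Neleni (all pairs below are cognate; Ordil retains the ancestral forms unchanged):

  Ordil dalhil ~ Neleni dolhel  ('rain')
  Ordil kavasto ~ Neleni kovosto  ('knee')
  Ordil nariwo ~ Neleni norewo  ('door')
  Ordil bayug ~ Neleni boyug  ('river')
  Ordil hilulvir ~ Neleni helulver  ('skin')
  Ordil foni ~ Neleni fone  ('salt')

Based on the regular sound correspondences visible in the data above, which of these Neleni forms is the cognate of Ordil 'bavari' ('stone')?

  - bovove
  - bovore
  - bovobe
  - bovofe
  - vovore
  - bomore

kavasto ~ kovosto — Ordil a corresponds to Neleni o after a consonant, before a labial obstruent.
nariwo ~ norewo — Ordil a corresponds to Neleni o after a consonant, before r.
foni ~ fone — Ordil i corresponds to Neleni e word-finally.
Applying these to Ordil 'bavari':
  bavari → bovari   (a→o after a consonant, before a labial obstruent)
  bovari → bovori   (a→o after a consonant, before r)
  bovori → bovore   (i→e word-finally)
So the Neleni cognate is 'bovore'.

bovore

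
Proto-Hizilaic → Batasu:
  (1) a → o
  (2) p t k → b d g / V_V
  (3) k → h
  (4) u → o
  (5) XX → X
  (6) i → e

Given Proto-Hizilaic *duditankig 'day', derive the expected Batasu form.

Batasu: *duditankig > duditonkig > dudidonkig > dudidonhig > dodidonhig > dodedonheg  (by vowel merger, intervocalic voicing, unconditioned shift, vowel merger, vowel merger)

dodedonheg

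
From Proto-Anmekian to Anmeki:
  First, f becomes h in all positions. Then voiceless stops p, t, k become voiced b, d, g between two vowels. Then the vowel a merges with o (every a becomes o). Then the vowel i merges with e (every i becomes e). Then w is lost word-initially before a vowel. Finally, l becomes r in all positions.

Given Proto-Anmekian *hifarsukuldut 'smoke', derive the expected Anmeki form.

hehorsugurdut

Anmeki: start from *hifarsukuldut.
  rule 1 (unconditioned shift): hifarsukuldut → hiharsukuldut
  rule 2 (intervocalic voicing): hiharsukuldut → hiharsuguldut
  rule 3 (vowel merger): hiharsuguldut → hihorsuguldut
  rule 4 (vowel merger): hihorsuguldut → hehorsuguldut
  rule 5: no change — hehorsuguldut
  rule 6 (unconditioned shift): hehorsuguldut → hehorsugurdut
  ⇒ Anmeki hehorsugurdut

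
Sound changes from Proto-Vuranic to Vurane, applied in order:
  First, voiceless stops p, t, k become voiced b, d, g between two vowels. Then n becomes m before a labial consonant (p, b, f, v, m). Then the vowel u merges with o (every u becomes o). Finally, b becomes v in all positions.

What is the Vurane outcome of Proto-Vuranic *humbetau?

Vurane: *humbetau
  humbetau → humbedau   [intervocalic voicing]
  humbedau (rule 2 does not apply)
  humbedau → hombedao   [vowel merger]
  hombedao → homvedao   [unconditioned shift]
  giving Vurane homvedao.

homvedao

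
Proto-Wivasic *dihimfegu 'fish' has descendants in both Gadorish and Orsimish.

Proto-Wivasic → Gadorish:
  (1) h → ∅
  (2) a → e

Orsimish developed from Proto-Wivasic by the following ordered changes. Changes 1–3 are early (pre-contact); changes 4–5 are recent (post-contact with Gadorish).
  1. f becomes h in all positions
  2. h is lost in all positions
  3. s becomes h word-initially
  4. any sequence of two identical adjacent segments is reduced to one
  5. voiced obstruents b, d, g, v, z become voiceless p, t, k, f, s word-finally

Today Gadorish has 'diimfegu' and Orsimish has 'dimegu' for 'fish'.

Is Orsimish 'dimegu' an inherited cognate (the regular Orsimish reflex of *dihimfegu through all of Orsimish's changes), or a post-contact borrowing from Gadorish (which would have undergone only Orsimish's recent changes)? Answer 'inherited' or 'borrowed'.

If inherited, *dihimfegu would pass through all of Orsimish's changes:
Orsimish: *dihimfegu > dihimhegu > diimegu > dimegu  (by unconditioned shift, h-loss, degemination)
If borrowed from Gadorish 'diimfegu' after the early changes, it would undergo only the recent ones:
  rule 4 (degemination): diimfegu → dimfegu
  rule 5 (final devoicing): no change (dimfegu)
  ⇒ as a loan: dimfegu
Orsimish 'dimegu' matches the inherited outcome exactly, so it is an inherited cognate, not a loan.

inherited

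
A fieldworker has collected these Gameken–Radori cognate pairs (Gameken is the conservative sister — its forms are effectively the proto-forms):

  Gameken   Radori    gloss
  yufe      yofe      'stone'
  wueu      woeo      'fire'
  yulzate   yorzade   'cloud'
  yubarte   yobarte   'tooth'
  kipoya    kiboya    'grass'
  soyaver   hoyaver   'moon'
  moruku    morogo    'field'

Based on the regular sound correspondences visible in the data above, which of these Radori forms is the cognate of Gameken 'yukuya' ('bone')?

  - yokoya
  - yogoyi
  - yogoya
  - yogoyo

yogoya

yulzate ~ yorzade, moruku ~ morogo — Gameken u corresponds to Radori o after a consonant, before a consonant other than r, m, n, p, b, f, v.
moruku ~ morogo — Gameken k corresponds to Radori g between vowels (before a back vowel).
Applying these to Gameken 'yukuya':
  yukuya → yokuya   (u→o after a consonant, before a consonant other than r, m, n, p, b, f, v)
  yokuya → yoguya   (k→g between vowels (before a back vowel))
  yoguya → yogoya   (u→o after a consonant, before a consonant other than r, m, n, p, b, f, v)
So the Radori cognate is 'yogoya'.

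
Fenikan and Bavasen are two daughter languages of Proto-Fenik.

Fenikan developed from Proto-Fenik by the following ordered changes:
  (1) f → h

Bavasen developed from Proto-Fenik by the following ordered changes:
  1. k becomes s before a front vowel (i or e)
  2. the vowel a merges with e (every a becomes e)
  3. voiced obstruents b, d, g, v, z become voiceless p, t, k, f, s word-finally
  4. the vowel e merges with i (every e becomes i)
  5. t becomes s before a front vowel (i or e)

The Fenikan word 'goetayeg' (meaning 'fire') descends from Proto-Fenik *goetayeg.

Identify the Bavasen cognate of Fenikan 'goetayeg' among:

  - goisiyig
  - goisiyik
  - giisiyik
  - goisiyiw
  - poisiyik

Bavasen: *goetayeg > goeteyeg > goeteyek > goitiyik > goisiyik  (by vowel merger, final devoicing, vowel merger, palatalisation)
Only 'goisiyik' matches the regular Bavasen development of *goetayeg.

goisiyik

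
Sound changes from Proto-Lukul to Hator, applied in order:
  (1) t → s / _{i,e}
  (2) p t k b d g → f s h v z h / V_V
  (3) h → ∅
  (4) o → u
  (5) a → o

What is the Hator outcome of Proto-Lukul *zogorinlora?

zuurinluro

Hator: start from *zogorinlora.
  rule 1: no change — zogorinlora
  rule 2 (intervocalic lenition): zogorinlora → zohorinlora
  rule 3 (h-loss): zohorinlora → zoorinlora
  rule 4 (vowel merger): zoorinlora → zuurinlura
  rule 5 (vowel merger): zuurinlura → zuurinluro
  ⇒ Hator zuurinluro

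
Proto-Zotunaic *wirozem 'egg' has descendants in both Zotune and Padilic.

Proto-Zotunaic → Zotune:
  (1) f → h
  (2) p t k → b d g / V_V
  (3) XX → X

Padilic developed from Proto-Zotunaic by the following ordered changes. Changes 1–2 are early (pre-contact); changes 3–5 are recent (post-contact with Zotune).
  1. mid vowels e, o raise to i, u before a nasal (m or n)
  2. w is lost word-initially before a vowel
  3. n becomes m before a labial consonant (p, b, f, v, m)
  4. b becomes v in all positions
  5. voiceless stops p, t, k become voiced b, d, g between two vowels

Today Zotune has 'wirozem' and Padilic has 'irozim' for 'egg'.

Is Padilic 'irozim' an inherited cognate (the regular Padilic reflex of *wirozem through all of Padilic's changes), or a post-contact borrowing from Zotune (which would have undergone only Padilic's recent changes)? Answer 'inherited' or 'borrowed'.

If inherited, *wirozem would pass through all of Padilic's changes:
Padilic: start from *wirozem.
  rule 1 (pre-nasal raising): wirozem → wirozim
  rule 2 (glide loss): wirozim → irozim
  rule 3: no change — irozim
  rule 4: no change — irozim
  rule 5: no change — irozim
  ⇒ Padilic irozim
If borrowed from Zotune 'wirozem' after the early changes, it would undergo only the recent ones:
  rule 3 (nasal place assimilation): no change (wirozem)
  rule 4 (unconditioned shift): no change (wirozem)
  rule 5 (intervocalic voicing): no change (wirozem)
  ⇒ as a loan: wirozem
Padilic 'irozim' matches the inherited outcome exactly, so it is an inherited cognate, not a loan.

inherited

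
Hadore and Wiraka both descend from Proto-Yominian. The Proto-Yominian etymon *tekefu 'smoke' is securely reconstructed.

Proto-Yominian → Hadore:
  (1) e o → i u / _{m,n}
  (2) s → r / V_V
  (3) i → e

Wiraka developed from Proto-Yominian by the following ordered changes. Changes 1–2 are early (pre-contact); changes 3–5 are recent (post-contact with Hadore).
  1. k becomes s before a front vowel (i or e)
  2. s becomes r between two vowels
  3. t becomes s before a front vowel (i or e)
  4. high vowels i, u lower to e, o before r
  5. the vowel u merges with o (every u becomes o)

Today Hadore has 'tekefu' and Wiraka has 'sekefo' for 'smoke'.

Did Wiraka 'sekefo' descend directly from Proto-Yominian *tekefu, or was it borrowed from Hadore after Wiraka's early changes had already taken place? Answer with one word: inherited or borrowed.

borrowed

If inherited, *tekefu would pass through all of Wiraka's changes:
Wiraka: *tekefu
  tekefu → tesefu   [palatalisation]
  tesefu → terefu   [rhotacism]
  terefu → serefu   [palatalisation]
  serefu (rule 4 does not apply)
  serefu → serefo   [vowel merger]
  giving Wiraka serefo.
If borrowed from Hadore 'tekefu' after the early changes, it would undergo only the recent ones:
  rule 3 (palatalisation): tekefu → sekefu
  rule 4 (pre-rhotic lowering): no change (sekefu)
  rule 5 (vowel merger): sekefu → sekefo
  ⇒ as a loan: sekefo
Wiraka 'sekefo' matches the loan outcome 'sekefo', not the inherited 'serefo' — it skipped the early Wiraka changes, so it was borrowed from Hadore.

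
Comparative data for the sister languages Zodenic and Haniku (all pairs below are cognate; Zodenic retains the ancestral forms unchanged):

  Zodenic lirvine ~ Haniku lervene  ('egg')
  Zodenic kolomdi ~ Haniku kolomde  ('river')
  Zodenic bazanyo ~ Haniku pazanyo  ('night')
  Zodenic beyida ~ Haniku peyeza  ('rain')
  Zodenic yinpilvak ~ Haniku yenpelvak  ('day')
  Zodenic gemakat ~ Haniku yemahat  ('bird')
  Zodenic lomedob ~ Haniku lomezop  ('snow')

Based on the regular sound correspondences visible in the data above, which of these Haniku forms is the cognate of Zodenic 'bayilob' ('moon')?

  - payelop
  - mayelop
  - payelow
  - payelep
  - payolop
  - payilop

payelop

bazanyo ~ pazanyo — Zodenic b corresponds to Haniku p word-initially before a back vowel.
beyida ~ peyeza, yinpilvak ~ yenpelvak — Zodenic i corresponds to Haniku e after a consonant, before a consonant other than r, m, n, p, b, f, v.
lomedob ~ lomezop — Zodenic b corresponds to Haniku p word-finally.
Applying these to Zodenic 'bayilob':
  bayilob → payilob   (b→p word-initially before a back vowel)
  payilob → payelob   (i→e after a consonant, before a consonant other than r, m, n, p, b, f, v)
  payelob → payelop   (b→p word-finally)
So the Haniku cognate is 'payelop'.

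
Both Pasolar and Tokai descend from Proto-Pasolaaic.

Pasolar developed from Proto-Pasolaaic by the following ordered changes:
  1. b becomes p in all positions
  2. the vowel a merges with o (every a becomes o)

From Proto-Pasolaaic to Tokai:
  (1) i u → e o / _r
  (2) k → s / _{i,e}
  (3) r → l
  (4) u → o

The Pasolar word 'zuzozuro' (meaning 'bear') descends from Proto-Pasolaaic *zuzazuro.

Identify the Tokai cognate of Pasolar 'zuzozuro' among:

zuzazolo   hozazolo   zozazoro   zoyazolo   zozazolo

Tokai: *zuzazuro
  zuzazuro → zuzazoro   [pre-rhotic lowering]
  zuzazoro (rule 2 does not apply)
  zuzazoro → zuzazolo   [unconditioned shift]
  zuzazolo → zozazolo   [vowel merger]
  giving Tokai zozazolo.
Only 'zozazolo' matches the regular Tokai development of *zuzazuro.

zozazolo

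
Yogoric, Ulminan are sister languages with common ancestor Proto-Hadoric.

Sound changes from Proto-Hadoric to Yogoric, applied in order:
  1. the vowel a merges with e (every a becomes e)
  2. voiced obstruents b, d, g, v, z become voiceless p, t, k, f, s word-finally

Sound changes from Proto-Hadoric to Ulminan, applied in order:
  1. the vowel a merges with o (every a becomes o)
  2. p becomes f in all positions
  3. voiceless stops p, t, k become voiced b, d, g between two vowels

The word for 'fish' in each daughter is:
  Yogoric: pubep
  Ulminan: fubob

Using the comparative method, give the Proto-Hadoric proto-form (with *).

Position 1: Yogoric has p, Ulminan has f. Taking the neighbouring segments as reconstructed: Yogoric p can only go back to *p; Ulminan f could go back to *p or *f — the one source consistent with every daughter is *p.
Position 4: Yogoric has e, Ulminan has o. Taking the neighbouring segments as reconstructed: Yogoric e could go back to *a or *e; Ulminan o could go back to *a or *o — the one source consistent with every daughter is *a.
Position 5: Yogoric has p, Ulminan has b. Ulminan preserves b here (none of its changes turn any other segment into b), so the proto-segment is *b.
This points to *pubab. Verify forward in each daughter:
Yogoric: *pubab
  pubab → pubeb   [vowel merger]
  pubeb → pubep   [final devoicing]
  giving Yogoric pubep.
Ulminan: start from *pubab.
  rule 1 (vowel merger): pubab → pubob
  rule 2 (unconditioned shift): pubob → fubob
  rule 3: no change — fubob
  ⇒ Ulminan fubob
Only *pubab yields all of Yogoric pubep, Ulminan fubob.

*pubab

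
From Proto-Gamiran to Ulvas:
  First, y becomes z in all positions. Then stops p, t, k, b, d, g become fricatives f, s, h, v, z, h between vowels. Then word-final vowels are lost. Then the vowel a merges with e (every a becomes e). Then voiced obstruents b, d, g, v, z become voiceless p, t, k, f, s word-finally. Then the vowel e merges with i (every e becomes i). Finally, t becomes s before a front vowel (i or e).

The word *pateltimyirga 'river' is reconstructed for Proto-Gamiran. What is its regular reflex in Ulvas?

Ulvas: *pateltimyirga
  pateltimyirga → pateltimzirga   [unconditioned shift]
  pateltimzirga → paseltimzirga   [intervocalic lenition]
  paseltimzirga → paseltimzirg   [apocope]
  paseltimzirg → peseltimzirg   [vowel merger]
  peseltimzirg → peseltimzirk   [final devoicing]
  peseltimzirk → pisiltimzirk   [vowel merger]
  pisiltimzirk → pisilsimzirk   [palatalisation]
  giving Ulvas pisilsimzirk.

pisilsimzirk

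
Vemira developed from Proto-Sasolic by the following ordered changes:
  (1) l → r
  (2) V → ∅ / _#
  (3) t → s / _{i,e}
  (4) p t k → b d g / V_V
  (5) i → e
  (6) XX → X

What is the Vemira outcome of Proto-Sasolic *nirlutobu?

Vemira: start from *nirlutobu.
  rule 1 (unconditioned shift): nirlutobu → nirrutobu
  rule 2 (apocope): nirrutobu → nirrutob
  rule 3: no change — nirrutob
  rule 4 (intervocalic voicing): nirrutob → nirrudob
  rule 5 (vowel merger): nirrudob → nerrudob
  rule 6 (degemination): nerrudob → nerudob
  ⇒ Vemira nerudob

nerudob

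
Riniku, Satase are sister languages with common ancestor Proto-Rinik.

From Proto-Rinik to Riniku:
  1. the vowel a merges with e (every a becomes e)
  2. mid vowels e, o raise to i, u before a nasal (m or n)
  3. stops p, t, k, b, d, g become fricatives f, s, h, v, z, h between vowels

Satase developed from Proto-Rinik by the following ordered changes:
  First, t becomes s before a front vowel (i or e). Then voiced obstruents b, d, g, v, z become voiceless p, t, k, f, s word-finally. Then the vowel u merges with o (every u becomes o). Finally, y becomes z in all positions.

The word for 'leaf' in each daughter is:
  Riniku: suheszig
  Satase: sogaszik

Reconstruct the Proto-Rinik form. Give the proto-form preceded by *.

Position 2: Riniku has u, Satase has o. Taking the neighbouring segments as reconstructed: Riniku u can only go back to *u; Satase o could go back to *o or *u — the one source consistent with every daughter is *u.
Position 4: Riniku has e, Satase has a. Satase preserves a here (none of its changes turn any other segment into a), so the proto-segment is *a.
Verify the candidate proto-form against each daughter:
Riniku: start from *sugaszig.
  rule 1 (vowel merger): sugaszig → sugeszig
  rule 2: no change — sugeszig
  rule 3 (intervocalic lenition): sugeszig → suheszig
  ⇒ Riniku suheszig
Satase: *sugaszig > sugaszik > sogaszik  (by final devoicing, vowel merger)
No other proto-form is consistent with every reflex, so the reconstruction is *sugaszig.

*sugaszig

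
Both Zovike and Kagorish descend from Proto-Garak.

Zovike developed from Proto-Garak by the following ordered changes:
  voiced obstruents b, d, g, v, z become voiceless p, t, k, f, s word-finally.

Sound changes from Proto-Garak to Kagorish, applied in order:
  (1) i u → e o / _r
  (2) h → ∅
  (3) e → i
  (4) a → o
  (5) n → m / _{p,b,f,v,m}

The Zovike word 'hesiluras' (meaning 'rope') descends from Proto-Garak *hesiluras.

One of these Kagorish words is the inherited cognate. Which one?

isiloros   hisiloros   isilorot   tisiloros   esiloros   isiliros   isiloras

isiloros

Kagorish: start from *hesiluras.
  rule 1 (pre-rhotic lowering): hesiluras → hesiloras
  rule 2 (h-loss): hesiloras → esiloras
  rule 3 (vowel merger): esiloras → isiloras
  rule 4 (vowel merger): isiloras → isiloros
  rule 5: no change — isiloros
  ⇒ Kagorish isiloros
Among the options, 'isiloros' alone shows every Kagorish change applied in order.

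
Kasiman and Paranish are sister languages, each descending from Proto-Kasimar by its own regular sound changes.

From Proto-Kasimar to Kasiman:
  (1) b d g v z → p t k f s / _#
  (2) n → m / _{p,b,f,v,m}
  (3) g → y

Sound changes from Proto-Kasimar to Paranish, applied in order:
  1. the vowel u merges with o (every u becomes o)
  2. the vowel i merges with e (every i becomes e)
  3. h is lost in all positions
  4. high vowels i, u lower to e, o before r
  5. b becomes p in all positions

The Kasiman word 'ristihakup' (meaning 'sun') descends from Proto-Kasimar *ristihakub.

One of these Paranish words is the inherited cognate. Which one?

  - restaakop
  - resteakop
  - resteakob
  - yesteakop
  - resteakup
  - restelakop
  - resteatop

Paranish: *ristihakub
  ristihakub → ristihakob   [vowel merger]
  ristihakob → restehakob   [vowel merger]
  restehakob → resteakob   [h-loss]
  resteakob (rule 4 does not apply)
  resteakob → resteakop   [unconditioned shift]
  giving Paranish resteakop.
Only 'resteakop' matches the regular Paranish development of *ristihakub.

resteakop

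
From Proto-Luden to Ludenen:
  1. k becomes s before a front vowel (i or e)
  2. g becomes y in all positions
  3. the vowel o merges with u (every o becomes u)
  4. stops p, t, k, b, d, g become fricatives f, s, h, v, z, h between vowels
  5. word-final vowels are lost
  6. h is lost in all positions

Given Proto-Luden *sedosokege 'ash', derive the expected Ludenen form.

sezususey

Ludenen: *sedosokege
  sedosokege → sedososege   [palatalisation]
  sedososege → sedososeye   [unconditioned shift]
  sedososeye → sedususeye   [vowel merger]
  sedususeye → sezususeye   [intervocalic lenition]
  sezususeye → sezususey   [apocope]
  sezususey (rule 6 does not apply)
  giving Ludenen sezususey.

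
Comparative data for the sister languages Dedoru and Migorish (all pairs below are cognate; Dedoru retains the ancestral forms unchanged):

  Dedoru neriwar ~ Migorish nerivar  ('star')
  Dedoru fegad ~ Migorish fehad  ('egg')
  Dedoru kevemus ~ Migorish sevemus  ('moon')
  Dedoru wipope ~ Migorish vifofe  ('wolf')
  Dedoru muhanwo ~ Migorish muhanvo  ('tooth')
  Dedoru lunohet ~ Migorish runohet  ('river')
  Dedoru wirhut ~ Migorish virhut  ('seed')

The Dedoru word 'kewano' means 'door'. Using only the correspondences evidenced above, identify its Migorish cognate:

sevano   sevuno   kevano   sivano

sevano

kevemus ~ sevemus — Dedoru k corresponds to Migorish s word-initially before a front vowel.
neriwar ~ nerivar — Dedoru w corresponds to Migorish v between vowels (before a back vowel).
Applying these to Dedoru 'kewano':
  kewano → sewano   (k→s word-initially before a front vowel)
  sewano → sevano   (w→v between vowels (before a back vowel))
So the Migorish cognate is 'sevano'.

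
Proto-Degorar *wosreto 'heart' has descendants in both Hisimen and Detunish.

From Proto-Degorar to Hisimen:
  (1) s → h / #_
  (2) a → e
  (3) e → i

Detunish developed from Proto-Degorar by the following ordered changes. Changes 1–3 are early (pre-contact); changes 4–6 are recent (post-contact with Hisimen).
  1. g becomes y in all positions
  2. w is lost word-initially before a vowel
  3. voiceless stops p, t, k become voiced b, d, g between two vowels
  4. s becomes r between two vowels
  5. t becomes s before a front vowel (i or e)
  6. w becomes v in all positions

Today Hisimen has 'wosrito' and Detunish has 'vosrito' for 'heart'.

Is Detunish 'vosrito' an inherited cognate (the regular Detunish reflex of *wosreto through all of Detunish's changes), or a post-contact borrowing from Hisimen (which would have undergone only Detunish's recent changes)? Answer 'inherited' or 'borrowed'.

If inherited, *wosreto would pass through all of Detunish's changes:
Detunish: *wosreto
  wosreto (rule 1 does not apply)
  wosreto → osreto   [glide loss]
  osreto → osredo   [intervocalic voicing]
  osredo (rule 4 does not apply)
  osredo (rule 5 does not apply)
  osredo (rule 6 does not apply)
  giving Detunish osredo.
If borrowed from Hisimen 'wosrito' after the early changes, it would undergo only the recent ones:
  rule 4 (rhotacism): no change (wosrito)
  rule 5 (palatalisation): no change (wosrito)
  rule 6 (unconditioned shift): wosrito → vosrito
  ⇒ as a loan: vosrito
Detunish 'vosrito' matches the loan outcome 'vosrito', not the inherited 'osredo' — it skipped the early Detunish changes, so it was borrowed from Hisimen.

borrowed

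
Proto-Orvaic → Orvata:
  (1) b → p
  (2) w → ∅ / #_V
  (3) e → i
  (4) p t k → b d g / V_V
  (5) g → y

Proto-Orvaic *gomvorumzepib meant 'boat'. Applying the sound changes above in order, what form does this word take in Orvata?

Orvata: *gomvorumzepib
  gomvorumzepib → gomvorumzepip   [unconditioned shift]
  gomvorumzepip (rule 2 does not apply)
  gomvorumzepip → gomvorumzipip   [vowel merger]
  gomvorumzipip → gomvorumzibip   [intervocalic voicing]
  gomvorumzibip → yomvorumzibip   [unconditioned shift]
  giving Orvata yomvorumzibip.

yomvorumzibip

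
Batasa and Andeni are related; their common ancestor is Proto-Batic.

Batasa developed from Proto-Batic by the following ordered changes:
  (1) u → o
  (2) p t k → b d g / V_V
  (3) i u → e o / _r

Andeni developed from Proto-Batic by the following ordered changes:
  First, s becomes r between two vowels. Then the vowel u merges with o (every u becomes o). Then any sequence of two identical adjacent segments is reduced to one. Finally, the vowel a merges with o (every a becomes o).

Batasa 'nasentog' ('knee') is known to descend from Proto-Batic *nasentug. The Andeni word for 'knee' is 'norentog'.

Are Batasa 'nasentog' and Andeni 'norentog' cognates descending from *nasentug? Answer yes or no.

yes

Derive the expected Andeni reflex of *nasentug:
Andeni: *nasentug > narentug > narentog > norentog  (by rhotacism, vowel merger, vowel merger)
Andeni 'norentog' matches the regular reflex exactly, so the pair is cognate.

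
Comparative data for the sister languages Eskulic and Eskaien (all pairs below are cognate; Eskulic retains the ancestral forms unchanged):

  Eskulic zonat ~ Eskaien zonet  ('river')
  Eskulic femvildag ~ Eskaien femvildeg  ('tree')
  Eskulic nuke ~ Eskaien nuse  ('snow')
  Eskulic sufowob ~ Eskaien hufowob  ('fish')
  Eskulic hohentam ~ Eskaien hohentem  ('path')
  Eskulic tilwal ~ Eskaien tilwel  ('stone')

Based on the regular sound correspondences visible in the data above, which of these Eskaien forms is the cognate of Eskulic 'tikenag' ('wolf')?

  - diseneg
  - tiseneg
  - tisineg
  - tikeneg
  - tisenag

tiseneg

nuke ~ nuse — Eskulic k corresponds to Eskaien s between vowels (before a front vowel).
zonat ~ zonet, femvildag ~ femvildeg — Eskulic a corresponds to Eskaien e after a consonant, before a consonant other than r, m, n, p, b, f, v.
Applying these to Eskulic 'tikenag':
  tikenag → tisenag   (k→s between vowels (before a front vowel))
  tisenag → tiseneg   (a→e after a consonant, before a consonant other than r, m, n, p, b, f, v)
So the Eskaien cognate is 'tiseneg'.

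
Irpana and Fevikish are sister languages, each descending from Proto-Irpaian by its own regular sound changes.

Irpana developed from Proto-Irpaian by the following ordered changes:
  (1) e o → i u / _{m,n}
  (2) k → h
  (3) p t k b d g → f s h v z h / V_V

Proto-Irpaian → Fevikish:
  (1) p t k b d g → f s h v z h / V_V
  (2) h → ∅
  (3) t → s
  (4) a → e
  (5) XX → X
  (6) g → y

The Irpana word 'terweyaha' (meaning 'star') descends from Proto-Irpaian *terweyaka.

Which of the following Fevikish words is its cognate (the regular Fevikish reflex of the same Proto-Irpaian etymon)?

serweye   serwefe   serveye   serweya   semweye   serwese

serweye

Fevikish: *terweyaka
  terweyaka → terweyaha   [intervocalic lenition]
  terweyaha → terweyaa   [h-loss]
  terweyaa → serweyaa   [unconditioned shift]
  serweyaa → serweyee   [vowel merger]
  serweyee → serweye   [degemination]
  serweye (rule 6 does not apply)
  giving Fevikish serweye.
The other candidates each miss or misapply at least one Fevikish change.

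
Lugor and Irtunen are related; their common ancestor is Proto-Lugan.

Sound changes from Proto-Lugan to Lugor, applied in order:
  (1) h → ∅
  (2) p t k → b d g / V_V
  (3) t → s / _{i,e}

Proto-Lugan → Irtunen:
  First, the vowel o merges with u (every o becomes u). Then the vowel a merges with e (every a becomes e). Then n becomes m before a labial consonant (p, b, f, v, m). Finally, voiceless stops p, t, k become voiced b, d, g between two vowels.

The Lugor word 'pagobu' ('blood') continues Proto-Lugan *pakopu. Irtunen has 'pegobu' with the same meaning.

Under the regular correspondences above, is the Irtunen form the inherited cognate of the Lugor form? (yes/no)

no

Derive the expected Irtunen reflex of *pakopu:
Irtunen: *pakopu > pakupu > pekupu > pegubu  (by vowel merger, vowel merger, intervocalic voicing)
The regular Irtunen reflex would be 'pegubu', but the attested form is 'pegobu'. The correspondence is irregular, so they are not cognates (the Irtunen form has a different source).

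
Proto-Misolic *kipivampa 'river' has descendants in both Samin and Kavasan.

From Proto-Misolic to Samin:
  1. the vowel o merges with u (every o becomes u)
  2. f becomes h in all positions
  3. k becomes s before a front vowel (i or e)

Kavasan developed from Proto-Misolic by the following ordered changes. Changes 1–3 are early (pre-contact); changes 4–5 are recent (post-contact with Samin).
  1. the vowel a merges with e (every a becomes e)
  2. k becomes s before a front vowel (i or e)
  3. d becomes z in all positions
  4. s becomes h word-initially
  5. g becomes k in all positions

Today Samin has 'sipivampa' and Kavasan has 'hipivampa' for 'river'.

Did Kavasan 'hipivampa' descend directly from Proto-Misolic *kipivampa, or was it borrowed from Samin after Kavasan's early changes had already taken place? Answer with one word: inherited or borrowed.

borrowed

If inherited, *kipivampa would pass through all of Kavasan's changes:
Kavasan: *kipivampa
  kipivampa → kipivempe   [vowel merger]
  kipivempe → sipivempe   [palatalisation]
  sipivempe (rule 3 does not apply)
  sipivempe → hipivempe   [debuccalisation]
  hipivempe (rule 5 does not apply)
  giving Kavasan hipivempe.
If borrowed from Samin 'sipivampa' after the early changes, it would undergo only the recent ones:
  rule 4 (debuccalisation): sipivampa → hipivampa
  rule 5 (unconditioned shift): no change (hipivampa)
  ⇒ as a loan: hipivampa
Kavasan 'hipivampa' matches the loan outcome 'hipivampa', not the inherited 'hipivempe' — it skipped the early Kavasan changes, so it was borrowed from Samin.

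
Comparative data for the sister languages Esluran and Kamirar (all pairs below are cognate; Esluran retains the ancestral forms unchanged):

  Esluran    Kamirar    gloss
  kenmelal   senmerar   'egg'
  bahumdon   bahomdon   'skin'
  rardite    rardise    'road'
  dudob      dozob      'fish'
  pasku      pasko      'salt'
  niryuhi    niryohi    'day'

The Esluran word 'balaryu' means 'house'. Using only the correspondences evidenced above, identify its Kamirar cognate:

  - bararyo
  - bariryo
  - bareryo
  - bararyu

kenmelal ~ senmerar — Esluran l corresponds to Kamirar r between vowels (before a back vowel).
pasku ~ pasko — Esluran u corresponds to Kamirar o word-finally.
Applying these to Esluran 'balaryu':
  balaryu → bararyu   (l→r between vowels (before a back vowel))
  bararyu → bararyo   (u→o word-finally)
So the Kamirar cognate is 'bararyo'.

bararyo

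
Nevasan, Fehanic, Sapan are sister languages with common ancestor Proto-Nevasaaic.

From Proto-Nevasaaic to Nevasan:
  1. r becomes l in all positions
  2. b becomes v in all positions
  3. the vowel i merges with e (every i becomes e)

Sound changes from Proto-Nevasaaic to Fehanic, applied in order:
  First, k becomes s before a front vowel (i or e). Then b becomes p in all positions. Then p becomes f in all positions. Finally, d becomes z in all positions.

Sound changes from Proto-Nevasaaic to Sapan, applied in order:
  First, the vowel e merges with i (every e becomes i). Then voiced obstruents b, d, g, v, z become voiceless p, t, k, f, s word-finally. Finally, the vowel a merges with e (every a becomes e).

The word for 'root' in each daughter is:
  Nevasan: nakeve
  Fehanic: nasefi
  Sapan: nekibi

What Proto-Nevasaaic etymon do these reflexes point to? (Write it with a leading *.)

*nakebi

Position 3: Nevasan has k, Fehanic has s, Sapan has k. Nevasan preserves k here (none of its changes turn any other segment into k), so the proto-segment is *k.
Position 2: Nevasan has a, Fehanic has a, Sapan has e. Nevasan preserves a here (none of its changes turn any other segment into a), so the proto-segment is *a.
Position 5: Nevasan has v, Fehanic has f, Sapan has b. Sapan preserves b here (none of its changes turn any other segment into b), so the proto-segment is *b.
This points to *nakebi. Verify forward in each daughter:
Nevasan: *nakebi > nakevi > nakeve  (by unconditioned shift, vowel merger)
Fehanic: start from *nakebi.
  rule 1 (palatalisation): nakebi → nasebi
  rule 2 (unconditioned shift): nasebi → nasepi
  rule 3 (unconditioned shift): nasepi → nasefi
  rule 4: no change — nasefi
  ⇒ Fehanic nasefi
Sapan: start from *nakebi.
  rule 1 (vowel merger): nakebi → nakibi
  rule 2: no change — nakibi
  rule 3 (vowel merger): nakibi → nekibi
  ⇒ Sapan nekibi
*nakebi is the unique common source.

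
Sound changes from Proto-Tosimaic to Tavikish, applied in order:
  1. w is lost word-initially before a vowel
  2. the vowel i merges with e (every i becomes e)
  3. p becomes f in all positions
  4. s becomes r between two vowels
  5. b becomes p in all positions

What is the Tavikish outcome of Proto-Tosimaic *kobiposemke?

Tavikish: *kobiposemke > kobeposemke > kobefosemke > kobeforemke > kopeforemke  (by vowel merger, unconditioned shift, rhotacism, unconditioned shift)

kopeforemke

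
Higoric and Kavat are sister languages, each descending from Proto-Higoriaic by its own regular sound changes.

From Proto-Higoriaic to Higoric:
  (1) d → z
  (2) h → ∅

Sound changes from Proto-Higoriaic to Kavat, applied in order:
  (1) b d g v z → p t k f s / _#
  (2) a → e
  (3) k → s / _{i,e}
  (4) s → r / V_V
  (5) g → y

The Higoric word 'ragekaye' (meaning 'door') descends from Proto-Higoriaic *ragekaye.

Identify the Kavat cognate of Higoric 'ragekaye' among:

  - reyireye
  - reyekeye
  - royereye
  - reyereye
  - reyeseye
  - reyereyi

Kavat: start from *ragekaye.
  rule 1: no change — ragekaye
  rule 2 (vowel merger): ragekaye → regekeye
  rule 3 (palatalisation): regekeye → regeseye
  rule 4 (rhotacism): regeseye → regereye
  rule 5 (unconditioned shift): regereye → reyereye
  ⇒ Kavat reyereye
The other candidates each miss or misapply at least one Kavat change.

reyereye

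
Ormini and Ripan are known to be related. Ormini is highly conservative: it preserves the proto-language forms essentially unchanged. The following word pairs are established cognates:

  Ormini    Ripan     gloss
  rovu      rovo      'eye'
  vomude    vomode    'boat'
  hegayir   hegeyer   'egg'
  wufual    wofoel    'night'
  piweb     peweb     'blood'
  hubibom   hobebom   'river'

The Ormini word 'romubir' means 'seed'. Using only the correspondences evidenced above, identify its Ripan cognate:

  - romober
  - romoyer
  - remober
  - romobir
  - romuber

hubibom ~ hobebom — Ormini u corresponds to Ripan o after a consonant, before a labial obstruent.
hegayir ~ hegeyer — Ormini i corresponds to Ripan e after a consonant, before r.
Applying these to Ormini 'romubir':
  romubir → romobir   (u→o after a consonant, before a labial obstruent)
  romobir → romober   (i→e after a consonant, before r)
So the Ripan cognate is 'romober'.

romober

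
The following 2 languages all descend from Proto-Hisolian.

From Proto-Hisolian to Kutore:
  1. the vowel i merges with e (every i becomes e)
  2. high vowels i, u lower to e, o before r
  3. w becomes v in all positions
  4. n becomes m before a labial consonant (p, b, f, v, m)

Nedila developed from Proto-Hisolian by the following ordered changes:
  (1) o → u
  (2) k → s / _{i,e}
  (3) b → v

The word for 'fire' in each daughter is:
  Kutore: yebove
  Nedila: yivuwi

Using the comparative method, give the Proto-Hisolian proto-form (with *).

*yibowi

Position 3: Kutore has b, Nedila has v. Kutore preserves b here (none of its changes turn any other segment into b), so the proto-segment is *b.
Position 2: Kutore has e, Nedila has i. Nedila preserves i here (none of its changes turn any other segment into i), so the proto-segment is *i.
Position 6: Kutore has e, Nedila has i. Nedila preserves i here (none of its changes turn any other segment into i), so the proto-segment is *i.
Verify the candidate proto-form against each daughter:
Kutore: *yibowi > yebowe > yebove  (by vowel merger, unconditioned shift)
Nedila: *yibowi > yibuwi > yivuwi  (by vowel merger, unconditioned shift)
Only *yibowi yields all of Kutore yebove, Nedila yivuwi.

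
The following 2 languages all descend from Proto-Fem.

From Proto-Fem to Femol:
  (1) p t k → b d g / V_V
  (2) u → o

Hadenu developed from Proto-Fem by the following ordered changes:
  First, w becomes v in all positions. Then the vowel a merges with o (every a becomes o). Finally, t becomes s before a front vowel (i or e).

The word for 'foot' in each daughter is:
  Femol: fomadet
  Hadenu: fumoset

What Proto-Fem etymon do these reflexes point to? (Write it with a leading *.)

*fumatet

Position 5: Femol has d, Hadenu has s. Taking the neighbouring segments as reconstructed: Femol d could go back to *t or *d; Hadenu s could go back to *t or *s — the one source consistent with every daughter is *t.
Position 2: Femol has o, Hadenu has u. Hadenu preserves u here (none of its changes turn any other segment into u), so the proto-segment is *u.
Continuing position by position gives *fumatet; check it forward:
Femol: *fumatet
  fumatet → fumadet   [intervocalic voicing]
  fumadet → fomadet   [vowel merger]
  giving Femol fomadet.
Hadenu: start from *fumatet.
  rule 1: no change — fumatet
  rule 2 (vowel merger): fumatet → fumotet
  rule 3 (palatalisation): fumotet → fumoset
  ⇒ Hadenu fumoset
*fumatet is the unique common source.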